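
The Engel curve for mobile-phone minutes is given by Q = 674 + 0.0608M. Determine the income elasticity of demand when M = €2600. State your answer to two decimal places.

0.19

At M = 2600: Q = 832.080.
dQ/dM = 0.0608.
η = (dQ/dM)·(M/Q) = 0.0608 × (2600/832.080) = 0.19.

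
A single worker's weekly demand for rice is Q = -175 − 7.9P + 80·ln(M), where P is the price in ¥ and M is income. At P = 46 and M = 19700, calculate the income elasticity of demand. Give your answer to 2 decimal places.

At P = 46, M = 19700: Q = 252.670.
Holding P constant, ∂Q/∂M = 80/M = 0.00406091.
η_M = (∂Q/∂M)·(M/Q) = 0.00406091 × (19700/252.670) = 0.32.

0.32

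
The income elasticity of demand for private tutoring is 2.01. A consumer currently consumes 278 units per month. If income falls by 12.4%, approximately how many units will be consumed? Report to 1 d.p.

%ΔQ ≈ η × %ΔI = 2.01 × (-12.4%) = -24.924%.
New Q ≈ 278 × (1 − 0.24924) = 208.7.

208.7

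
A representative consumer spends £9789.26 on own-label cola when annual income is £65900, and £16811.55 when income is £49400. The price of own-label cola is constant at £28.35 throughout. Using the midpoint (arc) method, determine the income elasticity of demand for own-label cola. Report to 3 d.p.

With a constant price, Q₁ = 9789.26/28.35 = 345.300 and Q₂ = 16811.55/28.35 = 593.000 (equivalently, work directly with expenditure since P cancels).
Midpoint %ΔQ = (16811.55 − 9789.26)/13300.41 = 0.52798; midpoint %ΔI = (49400 − 65900)/57650 = -0.28621.
η = 0.52798 / -0.28621 = -1.845.

-1.845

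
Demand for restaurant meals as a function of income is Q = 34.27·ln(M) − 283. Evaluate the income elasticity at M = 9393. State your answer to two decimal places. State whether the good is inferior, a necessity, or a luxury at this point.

1.12 (luxury)

At M = 9393: Q = 30.492.
dQ/dM = 34.27/M = 0.00364846 at this income.
η = (dQ/dM)·(M/Q) = 0.00364846 × (9393/30.492) = 1.12.
Since η > 1, the good is a luxury.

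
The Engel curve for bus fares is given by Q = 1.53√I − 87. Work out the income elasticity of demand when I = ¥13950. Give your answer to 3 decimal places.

At I = 13950: Q = 93.708.
dQ/dI = 1.53/(2√I) = 0.00647701 at this income.
η = (dQ/dI)·(I/Q) = 0.00647701 × (13950/93.708) = 0.964.

0.964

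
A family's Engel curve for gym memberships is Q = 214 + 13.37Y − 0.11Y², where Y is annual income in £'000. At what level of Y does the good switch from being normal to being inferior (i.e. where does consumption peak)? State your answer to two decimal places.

dQ/dY = 13.37 − 0.22Y.
The good is inferior where dQ/dY < 0. Setting dQ/dY = 0 gives Y = 13.37 / 0.22 = 60.77.

60.77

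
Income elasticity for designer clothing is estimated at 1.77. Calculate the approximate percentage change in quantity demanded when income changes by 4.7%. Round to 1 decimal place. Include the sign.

%ΔQ ≈ η × %ΔI = 1.77 × 4.7% = 8.3%.

8.3%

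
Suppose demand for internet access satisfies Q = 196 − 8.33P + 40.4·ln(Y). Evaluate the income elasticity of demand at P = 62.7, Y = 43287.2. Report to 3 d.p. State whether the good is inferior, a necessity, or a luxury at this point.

At P = 62.7, Y = 43287.2: Q = 105.004.
Holding P constant, ∂Q/∂Y = 40.4/Y = 0.000933301.
η_Y = (∂Q/∂Y)·(Y/Q) = 0.000933301 × (43287.2/105.004) = 0.385.
Since 0 < η < 1, this is a necessity.

0.385 (necessity)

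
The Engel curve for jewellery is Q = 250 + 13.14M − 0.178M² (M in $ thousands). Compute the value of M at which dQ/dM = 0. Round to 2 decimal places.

dQ/dM = 13.14 − 0.356M.
The good is inferior where dQ/dM < 0. Setting dQ/dM = 0 gives M = 13.14 / 0.356 = 36.91.

36.91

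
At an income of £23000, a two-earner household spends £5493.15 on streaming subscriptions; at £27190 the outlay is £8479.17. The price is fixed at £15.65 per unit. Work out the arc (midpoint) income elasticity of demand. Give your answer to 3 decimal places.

2.560

With a constant price, Q₁ = 5493.15/15.65 = 351.000 and Q₂ = 8479.17/15.65 = 541.800 (equivalently, work directly with expenditure since P cancels).
Midpoint %ΔQ = (8479.17 − 5493.15)/6986.16 = 0.42742; midpoint %ΔI = (27190 − 23000)/25095 = 0.16697.
η = 0.42742 / 0.16697 = 2.560.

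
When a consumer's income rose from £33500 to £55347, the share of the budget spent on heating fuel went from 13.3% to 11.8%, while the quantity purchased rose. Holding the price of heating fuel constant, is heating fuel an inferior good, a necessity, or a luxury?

Quantity rises but the budget share falls as income rises, so 0 < η < 1.

necessity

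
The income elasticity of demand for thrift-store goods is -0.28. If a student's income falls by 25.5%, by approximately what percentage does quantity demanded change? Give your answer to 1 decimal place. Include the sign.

%ΔQ ≈ η × %ΔI = -0.28 × (-25.5%) = 7.1%.

7.1%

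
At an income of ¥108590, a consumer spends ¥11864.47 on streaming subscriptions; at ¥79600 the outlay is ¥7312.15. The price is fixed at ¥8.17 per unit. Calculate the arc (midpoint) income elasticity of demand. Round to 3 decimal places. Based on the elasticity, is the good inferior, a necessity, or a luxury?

With a constant price, Q₁ = 11864.47/8.17 = 1452.200 and Q₂ = 7312.15/8.17 = 895.000 (equivalently, work directly with expenditure since P cancels).
Midpoint %ΔQ = (7312.15 − 11864.47)/9588.31 = -0.47478; midpoint %ΔI = (79600 − 108590)/94095 = -0.30809.
η = -0.47478 / -0.30809 = 1.541.
η > 1 ⇒ luxury.

1.541 (luxury)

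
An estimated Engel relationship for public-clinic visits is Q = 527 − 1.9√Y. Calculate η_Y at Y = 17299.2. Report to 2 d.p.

At Y = 17299.2: Q = 277.100.
dQ/dY = -1.9/(2√Y) = -0.00722288 at this income.
η = (dQ/dY)·(Y/Q) = -0.00722288 × (17299.2/277.100) = -0.45.

-0.45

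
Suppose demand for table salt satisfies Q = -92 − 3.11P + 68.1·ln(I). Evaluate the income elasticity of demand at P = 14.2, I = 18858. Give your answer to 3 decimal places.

At P = 14.2, I = 18858: Q = 534.262.
Holding P constant, ∂Q/∂I = 68.1/I = 0.0036112.
η_I = (∂Q/∂I)·(I/Q) = 0.0036112 × (18858/534.262) = 0.127.

0.127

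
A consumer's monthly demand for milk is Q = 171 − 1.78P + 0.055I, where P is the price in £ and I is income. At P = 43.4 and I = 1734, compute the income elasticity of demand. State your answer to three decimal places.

0.504

At P = 43.4, I = 1734: Q = 189.118.
Holding P constant, ∂Q/∂I = 0.055.
η_I = (∂Q/∂I)·(I/Q) = 0.055 × (1734/189.118) = 0.504.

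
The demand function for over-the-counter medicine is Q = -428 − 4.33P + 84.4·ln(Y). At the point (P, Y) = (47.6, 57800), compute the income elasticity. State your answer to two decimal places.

0.29

At P = 47.6, Y = 57800: Q = 291.316.
Holding P constant, ∂Q/∂Y = 84.4/Y = 0.00146021.
η_Y = (∂Q/∂Y)·(Y/Q) = 0.00146021 × (57800/291.316) = 0.29.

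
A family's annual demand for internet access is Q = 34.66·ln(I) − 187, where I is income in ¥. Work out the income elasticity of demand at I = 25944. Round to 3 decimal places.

At I = 25944: Q = 165.274.
dQ/dI = 34.66/I = 0.00133595 at this income.
η = (dQ/dI)·(I/Q) = 0.00133595 × (25944/165.274) = 0.210.

0.210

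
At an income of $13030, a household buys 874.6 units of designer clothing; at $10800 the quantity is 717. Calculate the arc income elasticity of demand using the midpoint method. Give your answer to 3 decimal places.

ΔQ = 717 − 874.6 = -157.6; midpoint Q̄ = (874.6 + 717)/2 = 795.8.
ΔI = 10800 − 13030 = -2230; midpoint Ī = (13030 + 10800)/2 = 11915.
η = (ΔQ/Q̄) ÷ (ΔI/Ī) = (-157.6/795.8) ÷ (-2230/11915) = 1.058.

1.058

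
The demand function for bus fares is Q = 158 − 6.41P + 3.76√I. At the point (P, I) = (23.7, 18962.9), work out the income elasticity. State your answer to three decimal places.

At P = 23.7, I = 18962.9: Q = 523.857.
Holding P constant, ∂Q/∂I = 3.76/(2√I) = 0.0136523.
η_I = (∂Q/∂I)·(I/Q) = 0.0136523 × (18962.9/523.857) = 0.494.

0.494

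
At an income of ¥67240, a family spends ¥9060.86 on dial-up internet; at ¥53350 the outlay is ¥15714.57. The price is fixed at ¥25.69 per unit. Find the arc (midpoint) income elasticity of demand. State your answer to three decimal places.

-2.332

With a constant price, Q₁ = 9060.86/25.69 = 352.700 and Q₂ = 15714.57/25.69 = 611.700 (equivalently, work directly with expenditure since P cancels).
Midpoint %ΔQ = (15714.57 − 9060.86)/12387.72 = 0.53712; midpoint %ΔI = (53350 − 67240)/60295 = -0.23037.
η = 0.53712 / -0.23037 = -2.332.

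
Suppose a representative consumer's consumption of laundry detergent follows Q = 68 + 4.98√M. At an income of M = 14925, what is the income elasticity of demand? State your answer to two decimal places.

At M = 14925: Q = 676.396.
dQ/dM = 4.98/(2√M) = 0.0203818 at this income.
η = (dQ/dM)·(M/Q) = 0.0203818 × (14925/676.396) = 0.45.

0.45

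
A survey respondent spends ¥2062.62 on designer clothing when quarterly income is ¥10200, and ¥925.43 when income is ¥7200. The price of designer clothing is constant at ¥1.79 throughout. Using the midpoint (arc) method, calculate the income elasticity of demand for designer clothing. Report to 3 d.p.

2.207

With a constant price, Q₁ = 2062.62/1.79 = 1152.302 and Q₂ = 925.43/1.79 = 517.000 (equivalently, work directly with expenditure since P cancels).
Midpoint %ΔQ = (925.43 − 2062.62)/1494.03 = -0.76116; midpoint %ΔI = (7200 − 10200)/8700 = -0.34483.
η = -0.76116 / -0.34483 = 2.207.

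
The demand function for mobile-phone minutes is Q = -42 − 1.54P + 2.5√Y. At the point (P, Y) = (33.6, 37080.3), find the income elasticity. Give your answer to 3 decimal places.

At P = 33.6, Y = 37080.3: Q = 387.662.
Holding P constant, ∂Q/∂Y = 2.5/(2√Y) = 0.0064914.
η_Y = (∂Q/∂Y)·(Y/Q) = 0.0064914 × (37080.3/387.662) = 0.621.

0.621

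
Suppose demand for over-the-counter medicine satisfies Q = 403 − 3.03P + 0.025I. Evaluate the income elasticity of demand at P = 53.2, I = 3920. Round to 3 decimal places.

0.288

At P = 53.2, I = 3920: Q = 339.804.
Holding P constant, ∂Q/∂I = 0.025.
η_I = (∂Q/∂I)·(I/Q) = 0.025 × (3920/339.804) = 0.288.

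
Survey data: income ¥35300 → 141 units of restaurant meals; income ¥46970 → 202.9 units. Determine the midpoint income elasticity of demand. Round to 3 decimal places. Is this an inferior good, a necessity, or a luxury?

1.269 (luxury)

ΔQ = 202.9 − 141 = 61.9; midpoint Q̄ = (141 + 202.9)/2 = 171.95.
ΔI = 46970 − 35300 = 11670; midpoint Ī = (35300 + 46970)/2 = 41135.
η = (ΔQ/Q̄) ÷ (ΔI/Ī) = (61.9/171.95) ÷ (11670/41135) = 1.269.
η > 1 ⇒ luxury.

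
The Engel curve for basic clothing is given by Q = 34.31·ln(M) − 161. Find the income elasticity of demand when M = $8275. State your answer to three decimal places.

At M = 8275: Q = 148.510.
dQ/dM = 34.31/M = 0.00414622 at this income.
η = (dQ/dM)·(M/Q) = 0.00414622 × (8275/148.510) = 0.231.

0.231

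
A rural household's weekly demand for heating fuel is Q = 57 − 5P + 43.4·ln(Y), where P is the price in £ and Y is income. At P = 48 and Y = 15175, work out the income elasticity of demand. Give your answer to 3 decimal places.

At P = 48, Y = 15175: Q = 234.829.
Holding P constant, ∂Q/∂Y = 43.4/Y = 0.00285997.
η_Y = (∂Q/∂Y)·(Y/Q) = 0.00285997 × (15175/234.829) = 0.185.

0.185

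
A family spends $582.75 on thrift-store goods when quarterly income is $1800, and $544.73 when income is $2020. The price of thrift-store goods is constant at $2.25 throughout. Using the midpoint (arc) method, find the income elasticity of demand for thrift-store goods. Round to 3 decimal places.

With a constant price, Q₁ = 582.75/2.25 = 259.000 and Q₂ = 544.73/2.25 = 242.102 (equivalently, work directly with expenditure since P cancels).
Midpoint %ΔQ = (544.73 − 582.75)/563.74 = -0.06744; midpoint %ΔI = (2020 − 1800)/1910 = 0.11518.
η = -0.06744 / 0.11518 = -0.586.

-0.586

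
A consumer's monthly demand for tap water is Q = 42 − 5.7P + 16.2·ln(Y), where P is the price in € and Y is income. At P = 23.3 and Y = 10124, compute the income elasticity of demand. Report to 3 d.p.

0.276

At P = 23.3, Y = 10124: Q = 58.597.
Holding P constant, ∂Q/∂Y = 16.2/Y = 0.00160016.
η_Y = (∂Q/∂Y)·(Y/Q) = 0.00160016 × (10124/58.597) = 0.276.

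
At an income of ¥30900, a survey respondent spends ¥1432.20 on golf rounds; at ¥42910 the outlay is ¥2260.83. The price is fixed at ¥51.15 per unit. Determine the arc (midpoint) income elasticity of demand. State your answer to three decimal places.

1.379

With a constant price, Q₁ = 1432.20/51.15 = 28.000 and Q₂ = 2260.83/51.15 = 44.200 (equivalently, work directly with expenditure since P cancels).
Midpoint %ΔQ = (2260.83 − 1432.20)/1846.52 = 0.44875; midpoint %ΔI = (42910 − 30900)/36905 = 0.32543.
η = 0.44875 / 0.32543 = 1.379.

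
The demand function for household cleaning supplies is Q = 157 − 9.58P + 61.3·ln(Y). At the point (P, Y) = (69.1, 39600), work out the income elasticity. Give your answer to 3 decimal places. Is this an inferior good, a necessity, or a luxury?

At P = 69.1, Y = 39600: Q = 143.980.
Holding P constant, ∂Q/∂Y = 61.3/Y = 0.00154798.
η_Y = (∂Q/∂Y)·(Y/Q) = 0.00154798 × (39600/143.980) = 0.426.
Since 0 < η < 1, this is a necessity.

0.426 (necessity)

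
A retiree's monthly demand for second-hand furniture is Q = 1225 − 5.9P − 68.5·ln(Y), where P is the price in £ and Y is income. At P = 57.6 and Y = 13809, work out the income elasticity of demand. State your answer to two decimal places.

-0.30

At P = 57.6, Y = 13809: Q = 232.144.
Holding P constant, ∂Q/∂Y = -68.5/Y = -0.00496053.
η_Y = (∂Q/∂Y)·(Y/Q) = -0.00496053 × (13809/232.144) = -0.30.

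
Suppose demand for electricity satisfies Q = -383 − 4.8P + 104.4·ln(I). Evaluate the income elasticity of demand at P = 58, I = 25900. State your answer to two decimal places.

At P = 58, I = 25900: Q = 399.513.
Holding P constant, ∂Q/∂I = 104.4/I = 0.00403089.
η_I = (∂Q/∂I)·(I/Q) = 0.00403089 × (25900/399.513) = 0.26.

0.26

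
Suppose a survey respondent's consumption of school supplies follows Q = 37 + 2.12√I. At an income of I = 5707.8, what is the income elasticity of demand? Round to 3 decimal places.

0.406

At I = 5707.8: Q = 197.166.
dQ/dI = 2.12/(2√I) = 0.0140304 at this income.
η = (dQ/dI)·(I/Q) = 0.0140304 × (5707.8/197.166) = 0.406.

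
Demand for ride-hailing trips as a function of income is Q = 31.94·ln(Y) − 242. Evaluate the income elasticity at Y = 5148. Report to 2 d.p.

At Y = 5148: Q = 30.971.
dQ/dY = 31.94/Y = 0.00620435 at this income.
η = (dQ/dY)·(Y/Q) = 0.00620435 × (5148/30.971) = 1.03.

1.03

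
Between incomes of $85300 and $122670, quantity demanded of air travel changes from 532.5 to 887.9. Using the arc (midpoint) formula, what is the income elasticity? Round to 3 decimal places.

1.392

ΔQ = 887.9 − 532.5 = 355.4; midpoint Q̄ = (532.5 + 887.9)/2 = 710.2.
ΔI = 122670 − 85300 = 37370; midpoint Ī = (85300 + 122670)/2 = 103985.
η = (ΔQ/Q̄) ÷ (ΔI/Ī) = (355.4/710.2) ÷ (37370/103985) = 1.392.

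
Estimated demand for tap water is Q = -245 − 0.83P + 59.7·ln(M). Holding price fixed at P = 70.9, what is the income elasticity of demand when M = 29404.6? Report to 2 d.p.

At P = 70.9, M = 29404.6: Q = 310.401.
Holding P constant, ∂Q/∂M = 59.7/M = 0.00203029.
η_M = (∂Q/∂M)·(M/Q) = 0.00203029 × (29404.6/310.401) = 0.19.

0.19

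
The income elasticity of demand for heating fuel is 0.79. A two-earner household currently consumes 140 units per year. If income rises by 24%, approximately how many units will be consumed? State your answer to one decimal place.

166.5

%ΔQ ≈ η × %ΔI = 0.79 × 24% = 18.96%.
New Q ≈ 140 × (1 + 0.1896) = 166.5.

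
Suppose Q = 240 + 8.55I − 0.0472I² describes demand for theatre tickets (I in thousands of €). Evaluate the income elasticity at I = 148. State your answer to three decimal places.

-1.702

At I = 148: Q = 471.5312.
dQ/dI = 8.55 − 0.0944I = -5.42120.
η = (dQ/dI)·(I/Q) = -5.42120 × (148/471.5312) = -1.702.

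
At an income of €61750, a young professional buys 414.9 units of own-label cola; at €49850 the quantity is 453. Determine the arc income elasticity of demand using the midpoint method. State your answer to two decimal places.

ΔQ = 453 − 414.9 = 38.1; midpoint Q̄ = (414.9 + 453)/2 = 433.95.
ΔI = 49850 − 61750 = -11900; midpoint Ī = (61750 + 49850)/2 = 55800.
η = (ΔQ/Q̄) ÷ (ΔI/Ī) = (38.1/433.95) ÷ (-11900/55800) = -0.41.

-0.41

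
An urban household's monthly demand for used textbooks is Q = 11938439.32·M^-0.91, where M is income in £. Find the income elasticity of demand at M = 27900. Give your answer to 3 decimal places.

-0.910

For Q = A·M^β the income elasticity is constant and equal to β.
Here β = -0.91, so η = -0.910.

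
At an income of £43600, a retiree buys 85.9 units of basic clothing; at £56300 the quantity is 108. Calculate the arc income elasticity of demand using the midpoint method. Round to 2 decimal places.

ΔQ = 108 − 85.9 = 22.1; midpoint Q̄ = (85.9 + 108)/2 = 96.95.
ΔI = 56300 − 43600 = 12700; midpoint Ī = (43600 + 56300)/2 = 49950.
η = (ΔQ/Q̄) ÷ (ΔI/Ī) = (22.1/96.95) ÷ (12700/49950) = 0.90.

0.90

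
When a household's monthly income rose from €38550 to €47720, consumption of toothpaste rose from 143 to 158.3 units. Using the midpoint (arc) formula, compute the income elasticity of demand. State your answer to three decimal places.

0.478

ΔQ = 158.3 − 143 = 15.3; midpoint Q̄ = (143 + 158.3)/2 = 150.65.
ΔI = 47720 − 38550 = 9170; midpoint Ī = (38550 + 47720)/2 = 43135.
η = (ΔQ/Q̄) ÷ (ΔI/Ī) = (15.3/150.65) ÷ (9170/43135) = 0.478.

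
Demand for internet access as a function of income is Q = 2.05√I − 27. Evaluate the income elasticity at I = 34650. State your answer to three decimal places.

0.538

At I = 34650: Q = 354.597.
dQ/dI = 2.05/(2√I) = 0.00550646 at this income.
η = (dQ/dI)·(I/Q) = 0.00550646 × (34650/354.597) = 0.538.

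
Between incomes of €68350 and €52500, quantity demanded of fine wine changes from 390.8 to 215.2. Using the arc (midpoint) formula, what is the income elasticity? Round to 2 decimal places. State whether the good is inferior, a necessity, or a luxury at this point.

2.21 (luxury)

ΔQ = 215.2 − 390.8 = -175.6; midpoint Q̄ = (390.8 + 215.2)/2 = 303.
ΔI = 52500 − 68350 = -15850; midpoint Ī = (68350 + 52500)/2 = 60425.
η = (ΔQ/Q̄) ÷ (ΔI/Ī) = (-175.6/303) ÷ (-15850/60425) = 2.21.
η > 1 ⇒ luxury.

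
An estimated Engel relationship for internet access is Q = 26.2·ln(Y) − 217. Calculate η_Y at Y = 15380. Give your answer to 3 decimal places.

0.736

At Y = 15380: Q = 35.590.
dQ/dY = 26.2/Y = 0.00170351 at this income.
η = (dQ/dY)·(Y/Q) = 0.00170351 × (15380/35.590) = 0.736.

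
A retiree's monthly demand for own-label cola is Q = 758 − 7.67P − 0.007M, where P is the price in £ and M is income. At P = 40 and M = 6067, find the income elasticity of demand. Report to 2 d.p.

-0.10

At P = 40, M = 6067: Q = 408.731.
Holding P constant, ∂Q/∂M = −0.007.
η_M = (∂Q/∂M)·(M/Q) = -0.007 × (6067/408.731) = -0.10.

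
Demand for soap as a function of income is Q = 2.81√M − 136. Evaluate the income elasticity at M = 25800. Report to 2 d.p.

At M = 25800: Q = 315.353.
dQ/dM = 2.81/(2√M) = 0.00874715 at this income.
η = (dQ/dM)·(M/Q) = 0.00874715 × (25800/315.353) = 0.72.

0.72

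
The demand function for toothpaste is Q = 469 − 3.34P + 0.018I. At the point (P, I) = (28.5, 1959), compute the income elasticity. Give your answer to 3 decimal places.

0.086

At P = 28.5, I = 1959: Q = 409.072.
Holding P constant, ∂Q/∂I = 0.018.
η_I = (∂Q/∂I)·(I/Q) = 0.018 × (1959/409.072) = 0.086.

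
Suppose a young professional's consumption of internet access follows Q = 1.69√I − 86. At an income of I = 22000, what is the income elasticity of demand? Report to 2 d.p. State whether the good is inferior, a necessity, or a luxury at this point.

0.76 (necessity)

At I = 22000: Q = 164.668.
dQ/dI = 1.69/(2√I) = 0.00569699 at this income.
η = (dQ/dI)·(I/Q) = 0.00569699 × (22000/164.668) = 0.76.
Since 0 < η < 1, the good is a necessity.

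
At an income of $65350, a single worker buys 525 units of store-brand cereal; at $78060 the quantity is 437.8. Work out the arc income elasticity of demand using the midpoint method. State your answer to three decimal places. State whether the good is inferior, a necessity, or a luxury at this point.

ΔQ = 437.8 − 525 = -87.2; midpoint Q̄ = (525 + 437.8)/2 = 481.4.
ΔI = 78060 − 65350 = 12710; midpoint Ī = (65350 + 78060)/2 = 71705.
η = (ΔQ/Q̄) ÷ (ΔI/Ī) = (-87.2/481.4) ÷ (12710/71705) = -1.022.
η < 0 ⇒ inferior good.

-1.022 (inferior good)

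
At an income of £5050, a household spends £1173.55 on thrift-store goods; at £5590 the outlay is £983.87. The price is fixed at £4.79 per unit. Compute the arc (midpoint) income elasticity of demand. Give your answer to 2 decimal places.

-1.73

With a constant price, Q₁ = 1173.55/4.79 = 245.000 and Q₂ = 983.87/4.79 = 205.401 (equivalently, work directly with expenditure since P cancels).
Midpoint %ΔQ = (983.87 − 1173.55)/1078.71 = -0.17584; midpoint %ΔI = (5590 − 5050)/5320 = 0.10150.
η = -0.17584 / 0.10150 = -1.73.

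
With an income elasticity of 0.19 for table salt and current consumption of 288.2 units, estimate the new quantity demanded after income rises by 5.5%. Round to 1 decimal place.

291.2

%ΔQ ≈ η × %ΔI = 0.19 × 5.5% = 1.045%.
New Q ≈ 288.2 × (1 + 0.01045) = 291.2.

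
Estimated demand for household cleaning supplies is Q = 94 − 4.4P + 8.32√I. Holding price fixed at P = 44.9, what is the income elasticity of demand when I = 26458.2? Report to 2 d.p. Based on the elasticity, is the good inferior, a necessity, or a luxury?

0.54 (necessity)

At P = 44.9, I = 26458.2: Q = 1249.769.
Holding P constant, ∂Q/∂I = 8.32/(2√I) = 0.0255749.
η_I = (∂Q/∂I)·(I/Q) = 0.0255749 × (26458.2/1249.769) = 0.54.
Since 0 < η < 1, this is a necessity.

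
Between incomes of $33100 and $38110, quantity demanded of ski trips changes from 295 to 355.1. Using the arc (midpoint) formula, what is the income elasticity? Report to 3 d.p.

1.314

ΔQ = 355.1 − 295 = 60.1; midpoint Q̄ = (295 + 355.1)/2 = 325.05.
ΔI = 38110 − 33100 = 5010; midpoint Ī = (33100 + 38110)/2 = 35605.
η = (ΔQ/Q̄) ÷ (ΔI/Ī) = (60.1/325.05) ÷ (5010/35605) = 1.314.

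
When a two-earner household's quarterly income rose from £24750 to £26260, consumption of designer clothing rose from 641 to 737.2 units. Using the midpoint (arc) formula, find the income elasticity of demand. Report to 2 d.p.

ΔQ = 737.2 − 641 = 96.2; midpoint Q̄ = (641 + 737.2)/2 = 689.1.
ΔI = 26260 − 24750 = 1510; midpoint Ī = (24750 + 26260)/2 = 25505.
η = (ΔQ/Q̄) ÷ (ΔI/Ī) = (96.2/689.1) ÷ (1510/25505) = 2.36.

2.36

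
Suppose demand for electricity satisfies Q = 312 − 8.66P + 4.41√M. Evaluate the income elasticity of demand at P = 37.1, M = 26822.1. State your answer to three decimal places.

At P = 37.1, M = 26822.1: Q = 712.960.
Holding P constant, ∂Q/∂M = 4.41/(2√M) = 0.0134636.
η_M = (∂Q/∂M)·(M/Q) = 0.0134636 × (26822.1/712.960) = 0.507.

0.507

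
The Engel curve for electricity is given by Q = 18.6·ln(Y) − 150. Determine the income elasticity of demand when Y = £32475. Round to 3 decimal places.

0.430

At Y = 32475: Q = 43.221.
dQ/dY = 18.6/Y = 0.000572748 at this income.
η = (dQ/dY)·(Y/Q) = 0.000572748 × (32475/43.221) = 0.430.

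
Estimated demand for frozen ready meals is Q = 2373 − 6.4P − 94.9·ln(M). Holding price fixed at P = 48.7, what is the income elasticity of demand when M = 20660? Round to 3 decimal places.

At P = 48.7, M = 20660: Q = 1118.398.
Holding P constant, ∂Q/∂M = -94.9/M = -0.00459342.
η_M = (∂Q/∂M)·(M/Q) = -0.00459342 × (20660/1118.398) = -0.085.

-0.085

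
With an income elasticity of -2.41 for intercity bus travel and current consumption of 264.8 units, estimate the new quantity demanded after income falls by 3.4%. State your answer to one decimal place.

286.5

%ΔQ ≈ η × %ΔI = -2.41 × (-3.4%) = 8.194%.
New Q ≈ 264.8 × (1 + 0.08194) = 286.5.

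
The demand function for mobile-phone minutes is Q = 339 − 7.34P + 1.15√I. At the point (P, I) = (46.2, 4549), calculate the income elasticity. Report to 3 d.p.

0.501

At P = 46.2, I = 4549: Q = 77.455.
Holding P constant, ∂Q/∂I = 1.15/(2√I) = 0.0085253.
η_I = (∂Q/∂I)·(I/Q) = 0.0085253 × (4549/77.455) = 0.501.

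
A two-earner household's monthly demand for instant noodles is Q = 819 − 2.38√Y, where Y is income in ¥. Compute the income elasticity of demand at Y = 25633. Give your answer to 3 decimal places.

-0.435

At Y = 25633: Q = 437.955.
dQ/dY = -2.38/(2√Y) = -0.00743271 at this income.
η = (dQ/dY)·(Y/Q) = -0.00743271 × (25633/437.955) = -0.435.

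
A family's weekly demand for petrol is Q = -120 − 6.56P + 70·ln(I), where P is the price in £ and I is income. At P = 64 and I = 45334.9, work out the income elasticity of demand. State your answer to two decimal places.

At P = 64, I = 45334.9: Q = 210.688.
Holding P constant, ∂Q/∂I = 70/I = 0.00154406.
η_I = (∂Q/∂I)·(I/Q) = 0.00154406 × (45334.9/210.688) = 0.33.

0.33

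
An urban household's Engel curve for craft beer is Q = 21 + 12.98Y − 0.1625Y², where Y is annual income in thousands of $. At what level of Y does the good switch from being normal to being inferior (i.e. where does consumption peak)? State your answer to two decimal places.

dQ/dY = 12.98 − 0.325Y.
The good is inferior where dQ/dY < 0. Setting dQ/dY = 0 gives Y = 12.98 / 0.325 = 39.94.

39.94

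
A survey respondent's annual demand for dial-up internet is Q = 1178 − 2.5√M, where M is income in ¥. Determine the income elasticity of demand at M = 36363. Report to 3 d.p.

-0.340

At M = 36363: Q = 701.273.
dQ/dM = -2.5/(2√M) = -0.00655511 at this income.
η = (dQ/dM)·(M/Q) = -0.00655511 × (36363/701.273) = -0.340.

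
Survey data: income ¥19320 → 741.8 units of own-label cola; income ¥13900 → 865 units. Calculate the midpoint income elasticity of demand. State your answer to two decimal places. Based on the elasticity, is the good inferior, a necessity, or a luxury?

-0.47 (inferior good)

ΔQ = 865 − 741.8 = 123.2; midpoint Q̄ = (741.8 + 865)/2 = 803.4.
ΔI = 13900 − 19320 = -5420; midpoint Ī = (19320 + 13900)/2 = 16610.
η = (ΔQ/Q̄) ÷ (ΔI/Ī) = (123.2/803.4) ÷ (-5420/16610) = -0.47.
η < 0 ⇒ inferior good.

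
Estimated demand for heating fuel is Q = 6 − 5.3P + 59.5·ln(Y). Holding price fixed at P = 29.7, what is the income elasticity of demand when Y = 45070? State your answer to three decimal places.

0.122

At P = 29.7, Y = 45070: Q = 486.190.
Holding P constant, ∂Q/∂Y = 59.5/Y = 0.00132017.
η_Y = (∂Q/∂Y)·(Y/Q) = 0.00132017 × (45070/486.190) = 0.122.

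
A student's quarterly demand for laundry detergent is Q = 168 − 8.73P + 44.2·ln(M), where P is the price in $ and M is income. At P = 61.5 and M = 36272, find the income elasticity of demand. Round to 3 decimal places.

0.465

At P = 61.5, M = 36272: Q = 95.152.
Holding P constant, ∂Q/∂M = 44.2/M = 0.00121857.
η_M = (∂Q/∂M)·(M/Q) = 0.00121857 × (36272/95.152) = 0.465.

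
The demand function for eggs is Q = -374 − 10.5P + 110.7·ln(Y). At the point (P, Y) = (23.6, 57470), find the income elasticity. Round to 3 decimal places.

At P = 23.6, Y = 57470: Q = 591.363.
Holding P constant, ∂Q/∂Y = 110.7/Y = 0.00192622.
η_Y = (∂Q/∂Y)·(Y/Q) = 0.00192622 × (57470/591.363) = 0.187.

0.187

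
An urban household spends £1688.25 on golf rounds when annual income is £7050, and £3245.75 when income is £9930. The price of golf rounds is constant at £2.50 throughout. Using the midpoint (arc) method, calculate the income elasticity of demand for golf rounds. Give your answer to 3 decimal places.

With a constant price, Q₁ = 1688.25/2.50 = 675.300 and Q₂ = 3245.75/2.50 = 1298.300 (equivalently, work directly with expenditure since P cancels).
Midpoint %ΔQ = (3245.75 − 1688.25)/2467.00 = 0.63133; midpoint %ΔI = (9930 − 7050)/8490 = 0.33922.
η = 0.63133 / 0.33922 = 1.861.

1.861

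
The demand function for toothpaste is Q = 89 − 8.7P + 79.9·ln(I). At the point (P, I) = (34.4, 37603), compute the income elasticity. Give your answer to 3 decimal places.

At P = 34.4, I = 37603: Q = 631.454.
Holding P constant, ∂Q/∂I = 79.9/I = 0.00212483.
η_I = (∂Q/∂I)·(I/Q) = 0.00212483 × (37603/631.454) = 0.127.

0.127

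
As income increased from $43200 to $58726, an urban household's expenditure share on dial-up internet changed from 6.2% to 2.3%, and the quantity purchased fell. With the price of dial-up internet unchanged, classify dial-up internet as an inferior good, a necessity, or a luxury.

inferior good

Quantity demanded falls as income rises, so η < 0.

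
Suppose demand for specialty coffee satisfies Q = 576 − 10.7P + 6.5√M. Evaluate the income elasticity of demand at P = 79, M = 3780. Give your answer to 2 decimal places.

1.53

At P = 79, M = 3780: Q = 130.331.
Holding P constant, ∂Q/∂M = 6.5/(2√M) = 0.0528613.
η_M = (∂Q/∂M)·(M/Q) = 0.0528613 × (3780/130.331) = 1.53.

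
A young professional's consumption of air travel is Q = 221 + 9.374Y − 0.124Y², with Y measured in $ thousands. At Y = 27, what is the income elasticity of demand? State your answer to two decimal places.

0.19

At Y = 27: Q = 383.7020.
dQ/dY = 9.374 − 0.248Y = 2.67800.
η = (dQ/dY)·(Y/Q) = 2.67800 × (27/383.7020) = 0.19.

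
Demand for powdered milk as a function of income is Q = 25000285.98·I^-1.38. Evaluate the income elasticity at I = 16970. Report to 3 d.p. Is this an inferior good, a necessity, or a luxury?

For Q = A·I^β the income elasticity is constant and equal to β.
Here β = -1.38, so η = -1.380.
Since η < 0, the good is an inferior good.

-1.380 (inferior good)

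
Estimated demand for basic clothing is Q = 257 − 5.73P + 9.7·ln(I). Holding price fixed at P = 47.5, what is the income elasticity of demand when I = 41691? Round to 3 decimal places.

At P = 47.5, I = 41691: Q = 88.014.
Holding P constant, ∂Q/∂I = 9.7/I = 0.000232664.
η_I = (∂Q/∂I)·(I/Q) = 0.000232664 × (41691/88.014) = 0.110.

0.110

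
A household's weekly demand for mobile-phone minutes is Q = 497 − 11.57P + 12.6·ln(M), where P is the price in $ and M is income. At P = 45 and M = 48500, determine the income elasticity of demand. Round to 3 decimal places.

At P = 45, M = 48500: Q = 112.295.
Holding P constant, ∂Q/∂M = 12.6/M = 0.000259794.
η_M = (∂Q/∂M)·(M/Q) = 0.000259794 × (48500/112.295) = 0.112.

0.112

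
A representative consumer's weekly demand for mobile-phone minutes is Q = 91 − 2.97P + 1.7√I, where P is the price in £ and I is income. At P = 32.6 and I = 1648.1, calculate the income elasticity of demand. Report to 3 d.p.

At P = 32.6, I = 1648.1: Q = 63.193.
Holding P constant, ∂Q/∂I = 1.7/(2√I) = 0.0209376.
η_I = (∂Q/∂I)·(I/Q) = 0.0209376 × (1648.1/63.193) = 0.546.

0.546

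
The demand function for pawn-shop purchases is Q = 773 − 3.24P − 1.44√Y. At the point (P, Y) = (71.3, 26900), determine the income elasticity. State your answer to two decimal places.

-0.39

At P = 71.3, Y = 26900: Q = 305.810.
Holding P constant, ∂Q/∂Y = -1.44/(2√Y) = -0.00438992.
η_Y = (∂Q/∂Y)·(Y/Q) = -0.00438992 × (26900/305.810) = -0.39.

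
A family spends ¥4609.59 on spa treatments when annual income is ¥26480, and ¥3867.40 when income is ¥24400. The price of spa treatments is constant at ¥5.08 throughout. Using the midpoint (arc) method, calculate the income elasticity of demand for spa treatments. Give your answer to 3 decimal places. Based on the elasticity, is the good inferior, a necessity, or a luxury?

2.142 (luxury)

With a constant price, Q₁ = 4609.59/5.08 = 907.400 and Q₂ = 3867.40/5.08 = 761.299 (equivalently, work directly with expenditure since P cancels).
Midpoint %ΔQ = (3867.40 − 4609.59)/4238.50 = -0.17511; midpoint %ΔI = (24400 − 26480)/25440 = -0.08176.
η = -0.17511 / -0.08176 = 2.142.
η > 1 ⇒ luxury.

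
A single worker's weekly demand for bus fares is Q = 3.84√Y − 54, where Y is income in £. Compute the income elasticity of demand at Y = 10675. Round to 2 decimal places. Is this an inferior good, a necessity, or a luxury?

0.58 (necessity)

At Y = 10675: Q = 342.748.
dQ/dY = 3.84/(2√Y) = 0.0185831 at this income.
η = (dQ/dY)·(Y/Q) = 0.0185831 × (10675/342.748) = 0.58.
Since 0 < η < 1, the good is a necessity.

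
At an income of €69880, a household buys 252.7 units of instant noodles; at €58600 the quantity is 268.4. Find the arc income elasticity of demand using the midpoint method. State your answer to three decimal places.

-0.343

ΔQ = 268.4 − 252.7 = 15.7; midpoint Q̄ = (252.7 + 268.4)/2 = 260.55.
ΔI = 58600 − 69880 = -11280; midpoint Ī = (69880 + 58600)/2 = 64240.
η = (ΔQ/Q̄) ÷ (ΔI/Ī) = (15.7/260.55) ÷ (-11280/64240) = -0.343.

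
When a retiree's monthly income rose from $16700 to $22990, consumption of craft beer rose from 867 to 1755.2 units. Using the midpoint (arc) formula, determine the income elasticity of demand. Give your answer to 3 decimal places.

2.137

ΔQ = 1755.2 − 867 = 888.2; midpoint Q̄ = (867 + 1755.2)/2 = 1311.1.
ΔI = 22990 − 16700 = 6290; midpoint Ī = (16700 + 22990)/2 = 19845.
η = (ΔQ/Q̄) ÷ (ΔI/Ī) = (888.2/1311.1) ÷ (6290/19845) = 2.137.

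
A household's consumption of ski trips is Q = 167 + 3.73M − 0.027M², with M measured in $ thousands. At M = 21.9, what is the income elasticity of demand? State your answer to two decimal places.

0.24

At M = 21.9: Q = 235.7375.
dQ/dM = 3.73 − 0.054M = 2.54740.
η = (dQ/dM)·(M/Q) = 2.54740 × (21.9/235.7375) = 0.24.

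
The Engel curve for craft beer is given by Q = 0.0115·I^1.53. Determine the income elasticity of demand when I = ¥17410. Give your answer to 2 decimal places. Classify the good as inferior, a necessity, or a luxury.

For Q = A·I^β the income elasticity is constant and equal to β.
Here β = 1.53, so η = 1.53.
Since η > 1, the good is a luxury.

1.53 (luxury)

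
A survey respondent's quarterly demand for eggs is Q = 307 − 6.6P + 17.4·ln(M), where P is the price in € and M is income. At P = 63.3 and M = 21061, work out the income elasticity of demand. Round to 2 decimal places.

At P = 63.3, M = 21061: Q = 62.440.
Holding P constant, ∂Q/∂M = 17.4/M = 0.000826172.
η_M = (∂Q/∂M)·(M/Q) = 0.000826172 × (21061/62.440) = 0.28.

0.28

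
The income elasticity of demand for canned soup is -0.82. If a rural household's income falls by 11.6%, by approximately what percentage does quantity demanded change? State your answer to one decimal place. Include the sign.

%ΔQ ≈ η × %ΔI = -0.82 × (-11.6%) = 9.5%.

9.5%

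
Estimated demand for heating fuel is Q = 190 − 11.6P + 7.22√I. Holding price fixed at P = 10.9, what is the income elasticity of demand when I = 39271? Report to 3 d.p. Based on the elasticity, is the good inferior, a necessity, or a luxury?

At P = 10.9, I = 39271: Q = 1494.341.
Holding P constant, ∂Q/∂I = 7.22/(2√I) = 0.0182168.
η_I = (∂Q/∂I)·(I/Q) = 0.0182168 × (39271/1494.341) = 0.479.
Since 0 < η < 1, this is a necessity.

0.479 (necessity)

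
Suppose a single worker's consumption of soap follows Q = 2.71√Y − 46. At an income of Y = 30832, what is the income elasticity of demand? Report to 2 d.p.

0.55

At Y = 30832: Q = 429.850.
dQ/dY = 2.71/(2√Y) = 0.00771682 at this income.
η = (dQ/dY)·(Y/Q) = 0.00771682 × (30832/429.850) = 0.55.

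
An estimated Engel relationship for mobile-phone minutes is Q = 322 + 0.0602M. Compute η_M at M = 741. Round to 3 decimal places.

0.122

At M = 741: Q = 366.608.
dQ/dM = 0.0602.
η = (dQ/dM)·(M/Q) = 0.0602 × (741/366.608) = 0.122.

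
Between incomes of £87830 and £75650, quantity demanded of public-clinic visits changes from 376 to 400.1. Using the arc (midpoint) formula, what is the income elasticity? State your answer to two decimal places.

ΔQ = 400.1 − 376 = 24.1; midpoint Q̄ = (376 + 400.1)/2 = 388.05.
ΔI = 75650 − 87830 = -12180; midpoint Ī = (87830 + 75650)/2 = 81740.
η = (ΔQ/Q̄) ÷ (ΔI/Ī) = (24.1/388.05) ÷ (-12180/81740) = -0.42.

-0.42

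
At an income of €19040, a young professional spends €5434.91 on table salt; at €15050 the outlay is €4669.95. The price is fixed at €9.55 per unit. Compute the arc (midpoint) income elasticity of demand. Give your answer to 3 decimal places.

0.647

With a constant price, Q₁ = 5434.91/9.55 = 569.101 and Q₂ = 4669.95/9.55 = 489.000 (equivalently, work directly with expenditure since P cancels).
Midpoint %ΔQ = (4669.95 − 5434.91)/5052.43 = -0.15140; midpoint %ΔI = (15050 − 19040)/17045 = -0.23409.
η = -0.15140 / -0.23409 = 0.647.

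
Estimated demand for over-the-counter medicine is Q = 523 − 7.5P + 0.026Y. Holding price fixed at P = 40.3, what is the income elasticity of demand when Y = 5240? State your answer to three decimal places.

0.382

At P = 40.3, Y = 5240: Q = 356.990.
Holding P constant, ∂Q/∂Y = 0.026.
η_Y = (∂Q/∂Y)·(Y/Q) = 0.026 × (5240/356.990) = 0.382.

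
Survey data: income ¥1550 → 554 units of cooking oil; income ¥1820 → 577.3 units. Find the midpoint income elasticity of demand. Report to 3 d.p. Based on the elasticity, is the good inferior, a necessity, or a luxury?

ΔQ = 577.3 − 554 = 23.3; midpoint Q̄ = (554 + 577.3)/2 = 565.65.
ΔI = 1820 − 1550 = 270; midpoint Ī = (1550 + 1820)/2 = 1685.
η = (ΔQ/Q̄) ÷ (ΔI/Ī) = (23.3/565.65) ÷ (270/1685) = 0.257.
0 < η < 1 ⇒ necessity.

0.257 (necessity)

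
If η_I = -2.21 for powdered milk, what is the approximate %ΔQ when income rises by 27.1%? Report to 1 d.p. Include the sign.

-59.9%

%ΔQ ≈ η × %ΔI = -2.21 × 27.1% = -59.9%.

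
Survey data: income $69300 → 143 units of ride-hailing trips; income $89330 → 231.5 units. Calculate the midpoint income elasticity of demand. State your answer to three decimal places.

ΔQ = 231.5 − 143 = 88.5; midpoint Q̄ = (143 + 231.5)/2 = 187.25.
ΔI = 89330 − 69300 = 20030; midpoint Ī = (69300 + 89330)/2 = 79315.
η = (ΔQ/Q̄) ÷ (ΔI/Ī) = (88.5/187.25) ÷ (20030/79315) = 1.872.

1.872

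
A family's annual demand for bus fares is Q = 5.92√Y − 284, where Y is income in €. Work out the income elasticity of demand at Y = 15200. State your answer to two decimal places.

0.82

At Y = 15200: Q = 445.867.
dQ/dY = 5.92/(2√Y) = 0.0240088 at this income.
η = (dQ/dY)·(Y/Q) = 0.0240088 × (15200/445.867) = 0.82.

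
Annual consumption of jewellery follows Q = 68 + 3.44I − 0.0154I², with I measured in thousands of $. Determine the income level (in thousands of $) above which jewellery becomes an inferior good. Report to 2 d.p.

111.69

dQ/dI = 3.44 − 0.0308I.
The good is inferior where dQ/dI < 0. Setting dQ/dI = 0 gives I = 3.44 / 0.0308 = 111.69.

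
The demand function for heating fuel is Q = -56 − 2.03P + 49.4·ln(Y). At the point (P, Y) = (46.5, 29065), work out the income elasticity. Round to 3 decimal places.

0.138

At P = 46.5, Y = 29065: Q = 357.303.
Holding P constant, ∂Q/∂Y = 49.4/Y = 0.00169964.
η_Y = (∂Q/∂Y)·(Y/Q) = 0.00169964 × (29065/357.303) = 0.138.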